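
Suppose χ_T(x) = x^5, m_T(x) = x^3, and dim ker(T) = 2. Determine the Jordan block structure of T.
Jordan blocks: (0, 3), (0, 2)

λ = 0: algebraic multiplicity 5 (exponent in χ_T), largest block size 3 (exponent in m_T), 2 blocks (geometric multiplicity). These force block sizes [3, 2].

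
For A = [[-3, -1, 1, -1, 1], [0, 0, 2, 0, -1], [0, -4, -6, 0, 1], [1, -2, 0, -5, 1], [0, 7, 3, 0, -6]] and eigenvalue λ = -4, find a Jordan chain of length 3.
We seek v_1 ∈ ker((A + 4I)^3) \ ker((A + 4I)^2), then set v_{i+1} = (A + 4I) v_i.

One such chain is v_1 = [[0, 0, 1, 0, 0]]^T, v_2 = [[1, 2, -2, 0, 3]]^T, v_3 = [[0, 1, -1, 0, 2]]^T. Check: (A + 4I) v_3 = [[0, 0, 0, 0, 0]]^T = 0.

v_1 = [[0, 0, 1, 0, 0]]^T, v_2 = [[1, 2, -2, 0, 3]]^T, v_3 = [[0, 1, -1, 0, 2]]^T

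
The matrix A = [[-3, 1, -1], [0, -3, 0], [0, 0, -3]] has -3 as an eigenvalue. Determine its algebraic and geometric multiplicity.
The characteristic polynomial is (x + 3)^3, so the factor x + 3 appears with exponent 3: the algebraic multiplicity is 3.

rank(A + 3I) = 1, so the eigenspace has dimension 3 - 1 = 2: the geometric multiplicity is 2.

Since 2 < 3, A is not diagonalizable.

algebraic multiplicity 3, geometric multiplicity 2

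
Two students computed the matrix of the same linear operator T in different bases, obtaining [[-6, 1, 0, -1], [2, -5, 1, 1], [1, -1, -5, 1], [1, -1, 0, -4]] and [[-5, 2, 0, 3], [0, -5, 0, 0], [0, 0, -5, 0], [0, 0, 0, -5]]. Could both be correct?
No.

Both have characteristic polynomial (x + 5)^4, but the minimal polynomial of A is (x + 5)^3 while the minimal polynomial of B is (x + 5)^2. The minimal polynomial is a similarity invariant, so A and B are not similar.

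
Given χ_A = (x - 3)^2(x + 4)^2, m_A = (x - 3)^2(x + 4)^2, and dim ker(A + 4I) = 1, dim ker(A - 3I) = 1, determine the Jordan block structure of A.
λ = -4: algebraic multiplicity 2 (exponent in χ_A), largest block size 2 (exponent in m_A), 1 block (geometric multiplicity). This forces block sizes [2].
λ = 3: algebraic multiplicity 2 (exponent in χ_A), largest block size 2 (exponent in m_A), 1 block (geometric multiplicity). This forces block sizes [2].

Jordan blocks: (-4, 2), (3, 2)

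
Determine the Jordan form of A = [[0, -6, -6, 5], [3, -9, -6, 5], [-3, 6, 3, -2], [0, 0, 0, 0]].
J = [[-3, 0, 0, 0], [0, -3, 0, 0], [0, 0, 0, 1], [0, 0, 0, 0]]

The characteristic polynomial is det(xI - A) = x^2(x + 3)^2, so the eigenvalues are -3 (algebraic multiplicity 2), 0 (algebraic multiplicity 2).

For λ = -3: rank(A + 3I) = 2. The eigenspace has dimension 4 - 2 = 2, so there are 2 Jordan blocks; the rank sequence gives block sizes [1, 1].

For λ = 0: rank(A) = 3, rank(A^2) = 2. The eigenspace has dimension 4 - 3 = 1, so there is 1 Jordan block; the rank sequence gives block sizes [2].

Assembling the blocks gives the Jordan form J above.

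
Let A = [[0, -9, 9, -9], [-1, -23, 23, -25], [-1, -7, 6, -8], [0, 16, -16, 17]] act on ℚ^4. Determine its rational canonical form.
The invariant factors of A (the non-unit diagonal entries of the Smith normal form of xI - A over ℚ[x]) are (x^2 + 3)^2, each dividing the next. The characteristic polynomial is their product, (x^2 + 3)^2.

The rational canonical form is the block-diagonal matrix of companion matrices C(f_i):
R = [[0, 0, 0, -9], [1, 0, 0, 0], [0, 1, 0, -6], [0, 0, 1, 0]].

Note the characteristic polynomial does not split into linear factors over ℚ, so A has no Jordan form over ℚ; the rational canonical form exists over any field.

R = [[0, 0, 0, -9], [1, 0, 0, 0], [0, 1, 0, -6], [0, 0, 1, 0]]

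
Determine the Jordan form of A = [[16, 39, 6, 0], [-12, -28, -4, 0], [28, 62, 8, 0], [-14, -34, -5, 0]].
The characteristic polynomial is det(xI - A) = x^2(x + 2)^2, so the eigenvalues are -2 (algebraic multiplicity 2), 0 (algebraic multiplicity 2).

For λ = -2: rank(A + 2I) = 3, rank((A + 2I)^2) = 2. The eigenspace has dimension 4 - 3 = 1, so there is 1 Jordan block; the rank sequence gives block sizes [2].

For λ = 0: rank(A) = 3, rank(A^2) = 2. The eigenspace has dimension 4 - 3 = 1, so there is 1 Jordan block; the rank sequence gives block sizes [2].

Assembling the blocks gives the Jordan form J above.

J = [[-2, 1, 0, 0], [0, -2, 0, 0], [0, 0, 0, 1], [0, 0, 0, 0]]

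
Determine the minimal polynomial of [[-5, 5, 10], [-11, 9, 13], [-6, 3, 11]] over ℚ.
m_A(x) = (x - 5)^3

The characteristic polynomial factors as (x - 5)^3. The minimal polynomial is ∏(x - λ)^{k_λ} where k_λ is the size of the largest Jordan block at λ.

For λ = 5: rank(A - 5I) = 2, and the largest Jordan block has size 3 (the smallest k with rank((A - 5I)^k) = rank((A - 5I)^(k+1))).

So m_A(x) = (x - 5)^3.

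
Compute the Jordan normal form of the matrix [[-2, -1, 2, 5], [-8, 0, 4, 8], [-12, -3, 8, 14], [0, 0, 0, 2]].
J = [[2, 1, 0, 0], [0, 2, 0, 0], [0, 0, 2, 1], [0, 0, 0, 2]]

The characteristic polynomial is det(xI - A) = (x - 2)^4, so the eigenvalues are 2 (algebraic multiplicity 4).

For λ = 2: rank(A - 2I) = 2, rank((A - 2I)^2) = 0. The eigenspace has dimension 4 - 2 = 2, so there are 2 Jordan blocks; the rank sequence gives block sizes [2, 2].

Assembling the blocks gives the Jordan form J above.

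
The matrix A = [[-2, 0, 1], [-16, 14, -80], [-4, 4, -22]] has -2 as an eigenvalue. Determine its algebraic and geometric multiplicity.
algebraic multiplicity 1, geometric multiplicity 1

The characteristic polynomial is (x + 2)(x + 4)^2, so the factor x + 2 appears with exponent 1: the algebraic multiplicity is 1.

rank(A + 2I) = 2, so the eigenspace has dimension 3 - 2 = 1: the geometric multiplicity is 1.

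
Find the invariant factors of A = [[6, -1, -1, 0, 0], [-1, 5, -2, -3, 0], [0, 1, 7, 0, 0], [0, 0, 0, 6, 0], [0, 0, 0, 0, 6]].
x - 6, x - 6, (x - 6)^3

The Jordan structure of A has elementary divisors (x - 6)^3, (x - 6), (x - 6). Arranging the block sizes at each eigenvalue in decreasing order and taking row products gives the invariant factors.

Invariant factors (smallest first, each dividing the next): x - 6, x - 6, (x - 6)^3.

Check: the last factor (x - 6)^3 is the minimal polynomial, and the product (x - 6)^5 is the characteristic polynomial.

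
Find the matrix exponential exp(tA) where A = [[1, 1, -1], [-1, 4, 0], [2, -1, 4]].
A has Jordan form J = [[3, 1, 0], [0, 3, 1], [0, 0, 3]] with A = PJP^{-1}, so e^{tA} = P e^{tJ} P^{-1}.

For a Jordan block J_k(λ), e^{tJ_k(λ)} = e^{λt} · (I + tN + t^2 N^2/2! + ... + t^{k-1} N^{k-1}/(k-1)!) where N is the nilpotent superdiagonal part.

Assembling the blocks and conjugating back gives the entries of e^{tA} as shown above.

e^{tA} = [[(t^2 - 4*t + 2)*e^{3*t}/2, t*e^{3*t}, t*(t - 2)*e^{3*t}/2], [t*(t - 2)*e^{3*t}/2, (t + 1)*e^{3*t}, t^2*e^{3*t}/2], [t*(4 - t)*e^{3*t}/2, -t*e^{3*t}, (-t^2/2 + t + 1)*e^{3*t}]]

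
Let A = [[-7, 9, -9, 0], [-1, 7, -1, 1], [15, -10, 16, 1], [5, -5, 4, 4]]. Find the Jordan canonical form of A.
J = [[5, 1, 0, 0], [0, 5, 0, 0], [0, 0, 5, 1], [0, 0, 0, 5]]

The characteristic polynomial is det(xI - A) = (x - 5)^4, so the eigenvalues are 5 (algebraic multiplicity 4).

For λ = 5: rank(A - 5I) = 2, rank((A - 5I)^2) = 0. The eigenspace has dimension 4 - 2 = 2, so there are 2 Jordan blocks; the rank sequence gives block sizes [2, 2].

Assembling the blocks gives the Jordan form J above.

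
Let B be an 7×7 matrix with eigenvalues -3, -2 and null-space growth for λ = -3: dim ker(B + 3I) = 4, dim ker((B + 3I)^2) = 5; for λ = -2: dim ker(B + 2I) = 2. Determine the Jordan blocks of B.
Jordan blocks: (-3, 2), (-3, 1), (-3, 1), (-3, 1), (-2, 1), (-2, 1)

λ = -3: successive nullity increments [4, 1] count blocks of size ≥ k; block sizes are [2, 1, 1, 1].
λ = -2: successive nullity increments [2] count blocks of size ≥ k; block sizes are [1, 1].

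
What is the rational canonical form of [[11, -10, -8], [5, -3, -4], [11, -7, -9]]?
The invariant factors of A (the non-unit diagonal entries of the Smith normal form of xI - A over ℚ[x]) are (x + 1)(x^2 + 5), each dividing the next. The characteristic polynomial is their product, (x + 1)(x^2 + 5).

The rational canonical form is the block-diagonal matrix of companion matrices C(f_i):
R = [[0, 0, -5], [1, 0, -5], [0, 1, -1]].

Note the characteristic polynomial does not split into linear factors over ℚ, so A has no Jordan form over ℚ; the rational canonical form exists over any field.

R = [[0, 0, -5], [1, 0, -5], [0, 1, -1]]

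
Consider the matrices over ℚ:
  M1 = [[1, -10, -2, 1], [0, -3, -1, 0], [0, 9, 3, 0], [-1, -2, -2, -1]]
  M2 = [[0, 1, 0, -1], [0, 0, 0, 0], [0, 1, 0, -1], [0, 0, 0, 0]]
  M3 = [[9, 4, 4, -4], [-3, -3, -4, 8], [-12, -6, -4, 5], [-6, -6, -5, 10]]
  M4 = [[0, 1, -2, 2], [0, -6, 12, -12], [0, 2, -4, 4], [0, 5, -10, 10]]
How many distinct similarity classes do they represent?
3 classes: {M1}, {M2, M4}, {M3}

Characteristic polynomials: χ_{M1} = x^4, χ_{M2} = x^4, χ_{M3} = (x - 3)^4, χ_{M4} = x^4.

{M1}: invariant factors x^2, x^2.

{M2, M4}: invariant factors x, x, x^2.

{M3}: invariant factors (x - 3)^2, (x - 3)^2.

Matrices are similar if and only if their invariant-factor lists agree; the partition into similarity classes is {M1}, {M2, M4}, {M3}.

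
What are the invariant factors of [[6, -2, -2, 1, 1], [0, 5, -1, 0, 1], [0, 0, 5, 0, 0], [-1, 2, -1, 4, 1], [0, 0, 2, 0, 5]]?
(x - 5)^2, (x - 5)^3

The Jordan structure of A has elementary divisors (x - 5)^3, (x - 5)^2. Arranging the block sizes at each eigenvalue in decreasing order and taking row products gives the invariant factors.

Invariant factors (smallest first, each dividing the next): (x - 5)^2, (x - 5)^3.

Check: the last factor (x - 5)^3 is the minimal polynomial, and the product (x - 5)^5 is the characteristic polynomial.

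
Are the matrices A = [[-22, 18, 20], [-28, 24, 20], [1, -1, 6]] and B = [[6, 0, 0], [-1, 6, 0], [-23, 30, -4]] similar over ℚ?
Yes.

Two matrices over a field are similar if and only if they have the same invariant factors.

Both A and B have characteristic polynomial (x - 6)^2(x + 4) and minimal polynomial (x - 6)^2(x + 4). Computing further, both have invariant factors (x - 6)^2(x + 4). Hence A and B are similar.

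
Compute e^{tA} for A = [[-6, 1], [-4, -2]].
A has Jordan form J = [[-4, 1], [0, -4]] with A = PJP^{-1}, so e^{tA} = P e^{tJ} P^{-1}.

For a Jordan block J_k(λ), e^{tJ_k(λ)} = e^{λt} · (I + tN + t^2 N^2/2! + ... + t^{k-1} N^{k-1}/(k-1)!) where N is the nilpotent superdiagonal part.

Assembling the blocks and conjugating back gives the entries of e^{tA} as shown above.

e^{tA} = [[(1 - 2*t)*e^{-4*t}, t*e^{-4*t}], [-4*t*e^{-4*t}, (2*t + 1)*e^{-4*t}]]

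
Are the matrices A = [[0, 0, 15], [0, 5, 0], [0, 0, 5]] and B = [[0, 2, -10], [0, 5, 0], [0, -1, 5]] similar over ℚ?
No.

Both have characteristic polynomial x(x - 5)^2, but the minimal polynomial of A is x(x - 5) while the minimal polynomial of B is x(x - 5)^2. The minimal polynomial is a similarity invariant, so A and B are not similar.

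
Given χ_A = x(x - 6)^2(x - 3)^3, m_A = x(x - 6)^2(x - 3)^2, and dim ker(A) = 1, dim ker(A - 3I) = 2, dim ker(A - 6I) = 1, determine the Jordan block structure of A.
λ = 0: algebraic multiplicity 1 (exponent in χ_A), largest block size 1 (exponent in m_A), 1 block (geometric multiplicity). This forces block sizes [1].
λ = 3: algebraic multiplicity 3 (exponent in χ_A), largest block size 2 (exponent in m_A), 2 blocks (geometric multiplicity). These force block sizes [2, 1].
λ = 6: algebraic multiplicity 2 (exponent in χ_A), largest block size 2 (exponent in m_A), 1 block (geometric multiplicity). This forces block sizes [2].

Jordan blocks: (0, 1), (3, 2), (3, 1), (6, 2)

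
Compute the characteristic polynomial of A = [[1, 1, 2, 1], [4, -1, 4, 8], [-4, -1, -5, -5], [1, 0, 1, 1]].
xI - A = [[x - 1, -1, -2, -1], [-4, x + 1, -4, -8], [4, 1, x + 5, 5], [-1, 0, -1, x - 1]].

Expanding det(xI - A) along the first row:
det(xI - A) = + (x - 1)·det([[x + 1, -4, -8], [1, x + 5, 5], [0, -1, x - 1]]) - (-1)·det([[-4, -4, -8], [4, x + 5, 5], [-1, -1, x - 1]]) + (-2)·det([[-4, x + 1, -8], [4, 1, 5], [-1, 0, x - 1]]) - (-1)·det([[-4, x + 1, -4], [4, 1, x + 5], [-1, 0, -1]]).

Evaluating gives χ_A(x) = x^4 + 4x^3 + 6x^2 + 4x + 1 = (x + 1)^4.

χ_A(x) = (x + 1)^4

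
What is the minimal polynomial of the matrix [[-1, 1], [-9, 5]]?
m_A(x) = (x - 2)^2

The characteristic polynomial factors as (x - 2)^2. The minimal polynomial is ∏(x - λ)^{k_λ} where k_λ is the size of the largest Jordan block at λ.

For λ = 2: rank(A - 2I) = 1, and the largest Jordan block has size 2 (the smallest k with rank((A - 2I)^k) = rank((A - 2I)^(k+1))).

So m_A(x) = (x - 2)^2.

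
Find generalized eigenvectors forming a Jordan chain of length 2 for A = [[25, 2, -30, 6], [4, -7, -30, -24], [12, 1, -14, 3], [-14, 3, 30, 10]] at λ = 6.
v_1 = [[0, -2, 0, 1]]^T, v_2 = [[2, 2, 1, -2]]^T

We seek v_1 ∈ ker((A - 6I)^2) \ ker(A - 6I), then set v_{i+1} = (A - 6I) v_i.

One such chain is v_1 = [[0, -2, 0, 1]]^T, v_2 = [[2, 2, 1, -2]]^T. Check: (A - 6I) v_2 = [[0, 0, 0, 0]]^T = 0.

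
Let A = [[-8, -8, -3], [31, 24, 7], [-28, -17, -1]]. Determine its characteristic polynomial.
χ_A(x) = (x - 5)^3

xI - A = [[x + 8, 8, 3], [-31, x - 24, -7], [28, 17, x + 1]].

Expanding det(xI - A) along the first row:
det(xI - A) = + (x + 8)·det([[x - 24, -7], [17, x + 1]]) - (8)·det([[-31, -7], [28, x + 1]]) + (3)·det([[-31, x - 24], [28, 17]]).

Evaluating gives χ_A(x) = x^3 - 15x^2 + 75x - 125 = (x - 5)^3.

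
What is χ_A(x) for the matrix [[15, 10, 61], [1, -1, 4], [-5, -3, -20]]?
χ_A(x) = (x + 2)^3

xI - A = [[x - 15, -10, -61], [-1, x + 1, -4], [5, 3, x + 20]].

Expanding det(xI - A) along the first row:
det(xI - A) = + (x - 15)·det([[x + 1, -4], [3, x + 20]]) - (-10)·det([[-1, -4], [5, x + 20]]) + (-61)·det([[-1, x + 1], [5, 3]]).

Evaluating gives χ_A(x) = x^3 + 6x^2 + 12x + 8 = (x + 2)^3.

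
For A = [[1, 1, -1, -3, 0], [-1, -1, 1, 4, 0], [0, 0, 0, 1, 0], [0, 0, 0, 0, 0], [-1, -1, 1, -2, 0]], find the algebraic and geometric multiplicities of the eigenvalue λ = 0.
algebraic multiplicity 5, geometric multiplicity 3

The characteristic polynomial is x^5, so the factor x appears with exponent 5: the algebraic multiplicity is 5.

rank(A) = 2, so the eigenspace has dimension 5 - 2 = 3: the geometric multiplicity is 3.

Since 3 < 5, A is not diagonalizable.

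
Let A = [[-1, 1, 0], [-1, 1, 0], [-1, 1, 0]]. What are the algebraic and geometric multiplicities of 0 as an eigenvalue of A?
The characteristic polynomial is x^3, so the factor x appears with exponent 3: the algebraic multiplicity is 3.

rank(A) = 1, so the eigenspace has dimension 3 - 1 = 2: the geometric multiplicity is 2.

Since 2 < 3, A is not diagonalizable.

algebraic multiplicity 3, geometric multiplicity 2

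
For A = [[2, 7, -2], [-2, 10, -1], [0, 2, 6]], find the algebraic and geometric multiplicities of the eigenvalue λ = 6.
The characteristic polynomial is (x - 6)^3, so the factor x - 6 appears with exponent 3: the algebraic multiplicity is 3.

rank(A - 6I) = 2, so the eigenspace has dimension 3 - 2 = 1: the geometric multiplicity is 1.

Since 1 < 3, A is not diagonalizable.

algebraic multiplicity 3, geometric multiplicity 1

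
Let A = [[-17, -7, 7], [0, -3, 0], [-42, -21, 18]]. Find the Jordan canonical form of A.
The characteristic polynomial is det(xI - A) = (x - 4)(x + 3)^2, so the eigenvalues are -3 (algebraic multiplicity 2), 4 (algebraic multiplicity 1).

For λ = -3: rank(A + 3I) = 1. The eigenspace has dimension 3 - 1 = 2, so there are 2 Jordan blocks; the rank sequence gives block sizes [1, 1].

For λ = 4: algebraic multiplicity 1 gives one 1×1 block.

Assembling the blocks gives the Jordan form J above.

J = [[-3, 0, 0], [0, -3, 0], [0, 0, 4]]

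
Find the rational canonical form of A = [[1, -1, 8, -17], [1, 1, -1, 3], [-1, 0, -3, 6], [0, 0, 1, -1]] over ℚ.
The invariant factors of A (the non-unit diagonal entries of the Smith normal form of xI - A over ℚ[x]) are (x^2 + x - 1)^2, each dividing the next. The characteristic polynomial is their product, (x^2 + x - 1)^2.

The rational canonical form is the block-diagonal matrix of companion matrices C(f_i):
R = [[0, 0, 0, -1], [1, 0, 0, 2], [0, 1, 0, 1], [0, 0, 1, -2]].

Note the characteristic polynomial does not split into linear factors over ℚ, so A has no Jordan form over ℚ; the rational canonical form exists over any field.

R = [[0, 0, 0, -1], [1, 0, 0, 2], [0, 1, 0, 1], [0, 0, 1, -2]]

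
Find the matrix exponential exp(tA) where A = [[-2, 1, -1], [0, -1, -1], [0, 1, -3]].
e^{tA} = [[e^{-2*t}, t*e^{-2*t}, -t*e^{-2*t}], [0, (t + 1)*e^{-2*t}, -t*e^{-2*t}], [0, t*e^{-2*t}, (1 - t)*e^{-2*t}]]

A has Jordan form J = [[-2, 1, 0], [0, -2, 0], [0, 0, -2]] with A = PJP^{-1}, so e^{tA} = P e^{tJ} P^{-1}.

For a Jordan block J_k(λ), e^{tJ_k(λ)} = e^{λt} · (I + tN + t^2 N^2/2! + ... + t^{k-1} N^{k-1}/(k-1)!) where N is the nilpotent superdiagonal part.

Assembling the blocks and conjugating back gives the entries of e^{tA} as shown above.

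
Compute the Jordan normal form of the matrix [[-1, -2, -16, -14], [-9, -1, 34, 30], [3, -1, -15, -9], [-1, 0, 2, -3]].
J = [[-5, 1, 0, 0], [0, -5, 0, 0], [0, 0, -5, 1], [0, 0, 0, -5]]

The characteristic polynomial is det(xI - A) = (x + 5)^4, so the eigenvalues are -5 (algebraic multiplicity 4).

For λ = -5: rank(A + 5I) = 2, rank((A + 5I)^2) = 0. The eigenspace has dimension 4 - 2 = 2, so there are 2 Jordan blocks; the rank sequence gives block sizes [2, 2].

Assembling the blocks gives the Jordan form J above.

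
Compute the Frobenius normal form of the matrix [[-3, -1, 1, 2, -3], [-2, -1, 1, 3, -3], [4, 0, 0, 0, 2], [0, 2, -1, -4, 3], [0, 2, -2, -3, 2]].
R = [[0, 1, 0, 0, 0], [1, -2, 0, 0, 0], [0, 0, 0, 0, 2], [0, 0, 1, 0, -3], [0, 0, 0, 1, -4]]

The invariant factors of A (the non-unit diagonal entries of the Smith normal form of xI - A over ℚ[x]) are x^2 + 2x - 1, (x + 2)(x^2 + 2x - 1), each dividing the next. The characteristic polynomial is their product, (x + 2)(x^2 + 2x - 1)^2.

The rational canonical form is the block-diagonal matrix of companion matrices C(f_i):
R = [[0, 1, 0, 0, 0], [1, -2, 0, 0, 0], [0, 0, 0, 0, 2], [0, 0, 1, 0, -3], [0, 0, 0, 1, -4]].

Note the characteristic polynomial does not split into linear factors over ℚ, so A has no Jordan form over ℚ; the rational canonical form exists over any field.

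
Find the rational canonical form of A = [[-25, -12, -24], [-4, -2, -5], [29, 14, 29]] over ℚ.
R = [[0, 0, 0], [1, 0, 15], [0, 1, 2]]

The invariant factors of A (the non-unit diagonal entries of the Smith normal form of xI - A over ℚ[x]) are x(x - 5)(x + 3), each dividing the next. The characteristic polynomial is their product, x(x - 5)(x + 3).

The rational canonical form is the block-diagonal matrix of companion matrices C(f_i):
R = [[0, 0, 0], [1, 0, 15], [0, 1, 2]].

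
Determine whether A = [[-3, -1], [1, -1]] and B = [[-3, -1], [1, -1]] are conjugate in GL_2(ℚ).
Two matrices over a field are similar if and only if they have the same invariant factors.

Both A and B have characteristic polynomial (x + 2)^2 and minimal polynomial (x + 2)^2. Computing further, both have invariant factors (x + 2)^2. Hence A and B are similar.

Yes.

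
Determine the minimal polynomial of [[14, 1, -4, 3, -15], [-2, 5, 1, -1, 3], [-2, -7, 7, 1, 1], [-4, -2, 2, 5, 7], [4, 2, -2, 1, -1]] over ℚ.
The characteristic polynomial factors as (x - 6)^5. The minimal polynomial is ∏(x - λ)^{k_λ} where k_λ is the size of the largest Jordan block at λ.

For λ = 6: rank(A - 6I) = 3, and the largest Jordan block has size 3 (the smallest k with rank((A - 6I)^k) = rank((A - 6I)^(k+1))).

So m_A(x) = (x - 6)^3.

m_A(x) = (x - 6)^3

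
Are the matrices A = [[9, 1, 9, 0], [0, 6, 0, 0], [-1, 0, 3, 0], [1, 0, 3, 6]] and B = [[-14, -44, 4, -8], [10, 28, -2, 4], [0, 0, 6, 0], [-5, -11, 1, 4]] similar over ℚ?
Both have characteristic polynomial (x - 6)^4, but the minimal polynomial of A is (x - 6)^3 while the minimal polynomial of B is (x - 6)^2. The minimal polynomial is a similarity invariant, so A and B are not similar.

No.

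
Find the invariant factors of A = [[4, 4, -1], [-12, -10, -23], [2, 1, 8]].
The Jordan structure of A has elementary divisors (x + 4), (x - 3)^2. Arranging the block sizes at each eigenvalue in decreasing order and taking row products gives the invariant factors.

Invariant factors (smallest first, each dividing the next): (x - 3)^2(x + 4).

Check: the last factor (x - 3)^2(x + 4) is the minimal polynomial, and the product (x - 3)^2(x + 4) is the characteristic polynomial.

(x - 3)^2(x + 4)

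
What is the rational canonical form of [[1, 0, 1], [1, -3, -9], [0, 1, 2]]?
The invariant factors of A (the non-unit diagonal entries of the Smith normal form of xI - A over ℚ[x]) are x^3 + 2x - 4, each dividing the next. The characteristic polynomial is their product, x^3 + 2x - 4.

The rational canonical form is the block-diagonal matrix of companion matrices C(f_i):
R = [[0, 0, 4], [1, 0, -2], [0, 1, 0]].

Note the characteristic polynomial does not split into linear factors over ℚ, so A has no Jordan form over ℚ; the rational canonical form exists over any field.

R = [[0, 0, 4], [1, 0, -2], [0, 1, 0]]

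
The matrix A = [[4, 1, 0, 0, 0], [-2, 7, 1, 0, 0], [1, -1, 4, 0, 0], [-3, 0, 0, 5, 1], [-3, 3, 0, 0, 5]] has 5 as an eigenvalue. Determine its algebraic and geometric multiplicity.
algebraic multiplicity 5, geometric multiplicity 2

The characteristic polynomial is (x - 5)^5, so the factor x - 5 appears with exponent 5: the algebraic multiplicity is 5.

rank(A - 5I) = 3, so the eigenspace has dimension 5 - 3 = 2: the geometric multiplicity is 2.

Since 2 < 5, A is not diagonalizable.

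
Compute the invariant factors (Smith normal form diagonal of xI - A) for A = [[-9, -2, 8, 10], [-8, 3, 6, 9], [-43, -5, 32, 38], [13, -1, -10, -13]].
(x - 4)^3(x - 1)

The Jordan structure of A has elementary divisors (x - 1), (x - 4)^3. Arranging the block sizes at each eigenvalue in decreasing order and taking row products gives the invariant factors.

Invariant factors (smallest first, each dividing the next): (x - 4)^3(x - 1).

Check: the last factor (x - 4)^3(x - 1) is the minimal polynomial, and the product (x - 4)^3(x - 1) is the characteristic polynomial.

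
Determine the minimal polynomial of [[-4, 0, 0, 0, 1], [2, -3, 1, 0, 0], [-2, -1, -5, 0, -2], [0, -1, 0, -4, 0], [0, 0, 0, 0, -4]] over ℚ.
The characteristic polynomial factors as (x + 4)^5. The minimal polynomial is ∏(x - λ)^{k_λ} where k_λ is the size of the largest Jordan block at λ.

For λ = -4: rank(A + 4I) = 3, and the largest Jordan block has size 3 (the smallest k with rank((A + 4I)^k) = rank((A + 4I)^(k+1))).

So m_A(x) = (x + 4)^3.

m_A(x) = (x + 4)^3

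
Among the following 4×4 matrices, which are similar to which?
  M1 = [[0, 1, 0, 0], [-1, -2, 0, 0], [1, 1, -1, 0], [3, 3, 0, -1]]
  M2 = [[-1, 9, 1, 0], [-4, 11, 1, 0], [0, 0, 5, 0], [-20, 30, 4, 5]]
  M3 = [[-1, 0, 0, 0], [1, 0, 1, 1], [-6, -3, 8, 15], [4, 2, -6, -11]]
Characteristic polynomials: χ_{M1} = (x + 1)^4, χ_{M2} = (x - 5)^4, χ_{M3} = (x + 1)^4.

{M1}: invariant factors x + 1, x + 1, (x + 1)^2.

{M2}: invariant factors x - 5, (x - 5)^3.

{M3}: invariant factors x + 1, (x + 1)^3.

Matrices are similar if and only if their invariant-factor lists agree; the partition into similarity classes is {M1}, {M2}, {M3}.

3 classes: {M1}, {M2}, {M3}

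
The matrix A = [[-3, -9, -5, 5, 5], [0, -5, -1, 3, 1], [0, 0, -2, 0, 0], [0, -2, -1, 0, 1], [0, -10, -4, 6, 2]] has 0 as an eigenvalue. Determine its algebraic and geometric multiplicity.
algebraic multiplicity 2, geometric multiplicity 1

The characteristic polynomial is x^2(x + 2)(x + 3)^2, so the factor x appears with exponent 2: the algebraic multiplicity is 2.

rank(A) = 4, so the eigenspace has dimension 5 - 4 = 1: the geometric multiplicity is 1.

Since 1 < 2, A is not diagonalizable.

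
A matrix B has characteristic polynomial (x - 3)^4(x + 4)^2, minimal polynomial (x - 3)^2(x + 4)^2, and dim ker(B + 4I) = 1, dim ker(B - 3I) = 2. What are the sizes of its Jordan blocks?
λ = -4: algebraic multiplicity 2 (exponent in χ_B), largest block size 2 (exponent in m_B), 1 block (geometric multiplicity). This forces block sizes [2].
λ = 3: algebraic multiplicity 4 (exponent in χ_B), largest block size 2 (exponent in m_B), 2 blocks (geometric multiplicity). These force block sizes [2, 2].

Jordan blocks: (-4, 2), (3, 2), (3, 2)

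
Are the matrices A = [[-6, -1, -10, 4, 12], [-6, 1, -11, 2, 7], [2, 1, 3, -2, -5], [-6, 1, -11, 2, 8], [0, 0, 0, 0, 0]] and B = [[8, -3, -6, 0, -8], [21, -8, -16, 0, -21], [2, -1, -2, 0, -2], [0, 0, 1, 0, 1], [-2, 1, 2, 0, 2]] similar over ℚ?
Two matrices over a field are similar if and only if they have the same invariant factors.

Both A and B have characteristic polynomial x^5 and minimal polynomial x^3. Computing further, both have invariant factors x^2, x^3. Hence A and B are similar.

Yes.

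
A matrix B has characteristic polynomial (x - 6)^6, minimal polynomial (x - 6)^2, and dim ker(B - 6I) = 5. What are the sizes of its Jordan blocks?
λ = 6: algebraic multiplicity 6 (exponent in χ_B), largest block size 2 (exponent in m_B), 5 blocks (geometric multiplicity). These force block sizes [2, 1, 1, 1, 1].

Jordan blocks: (6, 2), (6, 1), (6, 1), (6, 1), (6, 1)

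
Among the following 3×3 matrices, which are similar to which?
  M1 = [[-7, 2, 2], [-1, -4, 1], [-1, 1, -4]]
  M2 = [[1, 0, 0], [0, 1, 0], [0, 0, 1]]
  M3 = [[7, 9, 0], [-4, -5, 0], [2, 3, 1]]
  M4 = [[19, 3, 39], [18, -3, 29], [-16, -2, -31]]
Characteristic polynomials: χ_{M1} = (x + 5)^3, χ_{M2} = (x - 1)^3, χ_{M3} = (x - 1)^3, χ_{M4} = (x + 5)^3.

{M1}: invariant factors x + 5, (x + 5)^2.

{M2}: invariant factors x - 1, x - 1, x - 1.

{M3}: invariant factors x - 1, (x - 1)^2.

{M4}: invariant factors (x + 5)^3.

Matrices are similar if and only if their invariant-factor lists agree; the partition into similarity classes is {M1}, {M2}, {M3}, {M4}.

4 classes: {M1}, {M2}, {M3}, {M4}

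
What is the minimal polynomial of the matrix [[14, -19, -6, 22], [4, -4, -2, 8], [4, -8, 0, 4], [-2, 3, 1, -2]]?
m_A(x) = (x - 2)^2

The characteristic polynomial factors as (x - 2)^4. The minimal polynomial is ∏(x - λ)^{k_λ} where k_λ is the size of the largest Jordan block at λ.

For λ = 2: rank(A - 2I) = 2, and the largest Jordan block has size 2 (the smallest k with rank((A - 2I)^k) = rank((A - 2I)^(k+1))).

So m_A(x) = (x - 2)^2.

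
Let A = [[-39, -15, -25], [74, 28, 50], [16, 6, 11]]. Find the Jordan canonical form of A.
The characteristic polynomial is det(xI - A) = (x - 1)^2(x + 2), so the eigenvalues are -2 (algebraic multiplicity 1), 1 (algebraic multiplicity 2).

For λ = -2: algebraic multiplicity 1 gives one 1×1 block.

For λ = 1: rank(A - I) = 2, rank((A - I)^2) = 1. The eigenspace has dimension 3 - 2 = 1, so there is 1 Jordan block; the rank sequence gives block sizes [2].

Assembling the blocks gives the Jordan form J above.

J = [[-2, 0, 0], [0, 1, 1], [0, 0, 1]]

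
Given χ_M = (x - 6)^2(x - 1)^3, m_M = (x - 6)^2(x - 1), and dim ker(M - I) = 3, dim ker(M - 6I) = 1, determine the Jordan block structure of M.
λ = 1: algebraic multiplicity 3 (exponent in χ_M), largest block size 1 (exponent in m_M), 3 blocks (geometric multiplicity). These force block sizes [1, 1, 1].
λ = 6: algebraic multiplicity 2 (exponent in χ_M), largest block size 2 (exponent in m_M), 1 block (geometric multiplicity). This forces block sizes [2].

Jordan blocks: (1, 1), (1, 1), (1, 1), (6, 2)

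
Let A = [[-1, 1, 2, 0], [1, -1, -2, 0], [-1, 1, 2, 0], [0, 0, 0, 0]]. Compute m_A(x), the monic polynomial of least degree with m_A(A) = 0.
The characteristic polynomial factors as x^4. The minimal polynomial is ∏(x - λ)^{k_λ} where k_λ is the size of the largest Jordan block at λ.

For λ = 0: rank(A) = 1, and the largest Jordan block has size 2 (the smallest k with rank(A^k) = rank(A^(k+1))).

So m_A(x) = x^2.

m_A(x) = x^2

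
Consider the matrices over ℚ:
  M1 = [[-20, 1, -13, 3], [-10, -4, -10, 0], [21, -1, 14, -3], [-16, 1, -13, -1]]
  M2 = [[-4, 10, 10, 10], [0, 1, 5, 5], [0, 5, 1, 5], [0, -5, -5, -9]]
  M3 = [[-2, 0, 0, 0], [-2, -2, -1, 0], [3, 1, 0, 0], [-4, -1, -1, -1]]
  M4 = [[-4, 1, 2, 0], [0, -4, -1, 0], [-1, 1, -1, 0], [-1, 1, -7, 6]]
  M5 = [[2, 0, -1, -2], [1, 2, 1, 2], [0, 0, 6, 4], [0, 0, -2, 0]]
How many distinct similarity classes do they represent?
Characteristic polynomials: χ_{M1} = (x - 1)(x + 4)^3, χ_{M2} = (x - 1)(x + 4)^3, χ_{M3} = (x + 1)^3(x + 2), χ_{M4} = (x - 6)(x + 3)^3, χ_{M5} = (x - 4)(x - 2)^3.

{M1}: invariant factors x + 4, (x - 1)(x + 4)^2.

{M2}: invariant factors x + 4, x + 4, (x - 1)(x + 4).

{M3}: invariant factors x + 1, (x + 1)^2(x + 2).

{M4}: invariant factors (x - 6)(x + 3)^3.

{M5}: invariant factors (x - 4)(x - 2)^3.

Matrices are similar if and only if their invariant-factor lists agree; the partition into similarity classes is {M1}, {M2}, {M3}, {M4}, {M5}.

5 classes: {M1}, {M2}, {M3}, {M4}, {M5}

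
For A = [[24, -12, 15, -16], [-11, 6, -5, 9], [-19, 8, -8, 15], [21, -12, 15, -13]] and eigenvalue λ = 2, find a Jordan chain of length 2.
We seek v_1 ∈ ker((A - 2I)^2) \ ker(A - 2I), then set v_{i+1} = (A - 2I) v_i.

One such chain is v_1 = [[5, 1, -1, 5]]^T, v_2 = [[3, -1, -2, 3]]^T. Check: (A - 2I) v_2 = [[0, 0, 0, 0]]^T = 0.

v_1 = [[5, 1, -1, 5]]^T, v_2 = [[3, -1, -2, 3]]^T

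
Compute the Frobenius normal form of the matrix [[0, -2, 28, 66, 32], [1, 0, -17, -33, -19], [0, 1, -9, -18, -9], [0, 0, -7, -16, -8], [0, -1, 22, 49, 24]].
R = [[0, 0, 0, 0, -16], [1, 0, 0, 0, -16], [0, 1, 0, 0, -8], [0, 0, 1, 0, -8], [0, 0, 0, 1, -1]]

The invariant factors of A (the non-unit diagonal entries of the Smith normal form of xI - A over ℚ[x]) are (x + 1)(x^2 + 4)^2, each dividing the next. The characteristic polynomial is their product, (x + 1)(x^2 + 4)^2.

The rational canonical form is the block-diagonal matrix of companion matrices C(f_i):
R = [[0, 0, 0, 0, -16], [1, 0, 0, 0, -16], [0, 1, 0, 0, -8], [0, 0, 1, 0, -8], [0, 0, 0, 1, -1]].

Note the characteristic polynomial does not split into linear factors over ℚ, so A has no Jordan form over ℚ; the rational canonical form exists over any field.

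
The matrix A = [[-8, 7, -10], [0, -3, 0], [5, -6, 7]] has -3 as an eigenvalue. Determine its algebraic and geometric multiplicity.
The characteristic polynomial is (x - 2)(x + 3)^2, so the factor x + 3 appears with exponent 2: the algebraic multiplicity is 2.

rank(A + 3I) = 2, so the eigenspace has dimension 3 - 2 = 1: the geometric multiplicity is 1.

Since 1 < 2, A is not diagonalizable.

algebraic multiplicity 2, geometric multiplicity 1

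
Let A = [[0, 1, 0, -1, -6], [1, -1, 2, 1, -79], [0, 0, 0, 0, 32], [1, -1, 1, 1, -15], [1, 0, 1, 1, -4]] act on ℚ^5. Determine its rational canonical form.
The invariant factors of A (the non-unit diagonal entries of the Smith normal form of xI - A over ℚ[x]) are (x - 2)(x - 1)^2(x + 4)^2, each dividing the next. The characteristic polynomial is their product, (x - 2)(x - 1)^2(x + 4)^2.

The rational canonical form is the block-diagonal matrix of companion matrices C(f_i):
R = [[0, 0, 0, 0, 32], [1, 0, 0, 0, -64], [0, 1, 0, 0, 26], [0, 0, 1, 0, 11], [0, 0, 0, 1, -4]].

R = [[0, 0, 0, 0, 32], [1, 0, 0, 0, -64], [0, 1, 0, 0, 26], [0, 0, 1, 0, 11], [0, 0, 0, 1, -4]]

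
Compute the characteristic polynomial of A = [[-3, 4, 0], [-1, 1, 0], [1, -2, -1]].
χ_A(x) = (x + 1)^3

xI - A = [[x + 3, -4, 0], [1, x - 1, 0], [-1, 2, x + 1]].

Expanding det(xI - A) along the first row:
det(xI - A) = + (x + 3)·det([[x - 1, 0], [2, x + 1]]) - (-4)·det([[1, 0], [-1, x + 1]]) + (0)·det([[1, x - 1], [-1, 2]]).

Evaluating gives χ_A(x) = x^3 + 3x^2 + 3x + 1 = (x + 1)^3.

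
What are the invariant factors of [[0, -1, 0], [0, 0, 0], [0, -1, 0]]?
x, x^2

The Jordan structure of A has elementary divisors x^2, x. Arranging the block sizes at each eigenvalue in decreasing order and taking row products gives the invariant factors.

Invariant factors (smallest first, each dividing the next): x, x^2.

Check: the last factor x^2 is the minimal polynomial, and the product x^3 is the characteristic polynomial.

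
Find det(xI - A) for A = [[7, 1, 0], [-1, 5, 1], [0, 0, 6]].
xI - A = [[x - 7, -1, 0], [1, x - 5, -1], [0, 0, x - 6]].

Expanding det(xI - A) along the first row:
det(xI - A) = + (x - 7)·det([[x - 5, -1], [0, x - 6]]) - (-1)·det([[1, -1], [0, x - 6]]) + (0)·det([[1, x - 5], [0, 0]]).

Evaluating gives χ_A(x) = x^3 - 18x^2 + 108x - 216 = (x - 6)^3.

χ_A(x) = (x - 6)^3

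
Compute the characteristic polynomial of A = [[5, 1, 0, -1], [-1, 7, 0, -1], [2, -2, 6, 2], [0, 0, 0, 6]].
χ_A(x) = (x - 6)^4

xI - A = [[x - 5, -1, 0, 1], [1, x - 7, 0, 1], [-2, 2, x - 6, -2], [0, 0, 0, x - 6]].

Expanding det(xI - A) along the first row:
det(xI - A) = + (x - 5)·det([[x - 7, 0, 1], [2, x - 6, -2], [0, 0, x - 6]]) - (-1)·det([[1, 0, 1], [-2, x - 6, -2], [0, 0, x - 6]]) + (0)·det([[1, x - 7, 1], [-2, 2, -2], [0, 0, x - 6]]) - (1)·det([[1, x - 7, 0], [-2, 2, x - 6], [0, 0, 0]]).

Evaluating gives χ_A(x) = x^4 - 24x^3 + 216x^2 - 864x + 1296 = (x - 6)^4.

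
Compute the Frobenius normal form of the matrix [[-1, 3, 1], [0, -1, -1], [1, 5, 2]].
The invariant factors of A (the non-unit diagonal entries of the Smith normal form of xI - A over ℚ[x]) are x^3 + x + 5, each dividing the next. The characteristic polynomial is their product, x^3 + x + 5.

The rational canonical form is the block-diagonal matrix of companion matrices C(f_i):
R = [[0, 0, -5], [1, 0, -1], [0, 1, 0]].

Note the characteristic polynomial does not split into linear factors over ℚ, so A has no Jordan form over ℚ; the rational canonical form exists over any field.

R = [[0, 0, -5], [1, 0, -1], [0, 1, 0]]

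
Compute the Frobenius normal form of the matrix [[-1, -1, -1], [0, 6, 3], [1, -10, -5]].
R = [[0, 0, 3], [1, 0, 0], [0, 1, 0]]

The invariant factors of A (the non-unit diagonal entries of the Smith normal form of xI - A over ℚ[x]) are x^3 - 3, each dividing the next. The characteristic polynomial is their product, x^3 - 3.

The rational canonical form is the block-diagonal matrix of companion matrices C(f_i):
R = [[0, 0, 3], [1, 0, 0], [0, 1, 0]].

Note the characteristic polynomial does not split into linear factors over ℚ, so A has no Jordan form over ℚ; the rational canonical form exists over any field.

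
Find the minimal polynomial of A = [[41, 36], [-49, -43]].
m_A(x) = (x + 1)^2

The characteristic polynomial factors as (x + 1)^2. The minimal polynomial is ∏(x - λ)^{k_λ} where k_λ is the size of the largest Jordan block at λ.

For λ = -1: rank(A + I) = 1, and the largest Jordan block has size 2 (the smallest k with rank((A + I)^k) = rank((A + I)^(k+1))).

So m_A(x) = (x + 1)^2.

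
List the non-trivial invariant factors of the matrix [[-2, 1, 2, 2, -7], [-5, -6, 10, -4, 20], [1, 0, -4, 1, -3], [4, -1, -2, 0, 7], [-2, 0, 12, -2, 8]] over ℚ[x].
The Jordan structure of A has elementary divisors (x + 5)^2, (x - 2)^2, (x - 2). Arranging the block sizes at each eigenvalue in decreasing order and taking row products gives the invariant factors.

Invariant factors (smallest first, each dividing the next): x - 2, (x - 2)^2(x + 5)^2.

Check: the last factor (x - 2)^2(x + 5)^2 is the minimal polynomial, and the product (x - 2)^3(x + 5)^2 is the characteristic polynomial.

x - 2, (x - 2)^2(x + 5)^2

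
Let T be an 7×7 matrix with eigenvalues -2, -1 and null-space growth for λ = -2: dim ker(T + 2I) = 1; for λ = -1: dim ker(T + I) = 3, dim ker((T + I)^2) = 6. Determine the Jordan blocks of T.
Jordan blocks: (-2, 1), (-1, 2), (-1, 2), (-1, 2)

λ = -2: successive nullity increments [1] count blocks of size ≥ k; block sizes are [1].
λ = -1: successive nullity increments [3, 3] count blocks of size ≥ k; block sizes are [2, 2, 2].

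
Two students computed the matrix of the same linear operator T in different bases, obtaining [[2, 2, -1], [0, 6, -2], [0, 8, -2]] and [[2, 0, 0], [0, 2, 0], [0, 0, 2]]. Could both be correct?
No.

Both have characteristic polynomial (x - 2)^3, but the minimal polynomial of A is (x - 2)^2 while the minimal polynomial of B is x - 2. The minimal polynomial is a similarity invariant, so A and B are not similar.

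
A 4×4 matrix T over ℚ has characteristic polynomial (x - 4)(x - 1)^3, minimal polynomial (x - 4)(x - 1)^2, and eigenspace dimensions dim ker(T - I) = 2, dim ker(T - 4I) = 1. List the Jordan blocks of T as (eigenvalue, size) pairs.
Jordan blocks: (1, 2), (1, 1), (4, 1)

λ = 1: algebraic multiplicity 3 (exponent in χ_T), largest block size 2 (exponent in m_T), 2 blocks (geometric multiplicity). These force block sizes [2, 1].
λ = 4: algebraic multiplicity 1 (exponent in χ_T), largest block size 1 (exponent in m_T), 1 block (geometric multiplicity). This forces block sizes [1].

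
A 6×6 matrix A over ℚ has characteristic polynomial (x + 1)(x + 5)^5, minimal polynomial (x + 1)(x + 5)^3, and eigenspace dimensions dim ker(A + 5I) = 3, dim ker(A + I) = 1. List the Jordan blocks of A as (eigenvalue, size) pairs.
λ = -5: algebraic multiplicity 5 (exponent in χ_A), largest block size 3 (exponent in m_A), 3 blocks (geometric multiplicity). These force block sizes [3, 1, 1].
λ = -1: algebraic multiplicity 1 (exponent in χ_A), largest block size 1 (exponent in m_A), 1 block (geometric multiplicity). This forces block sizes [1].

Jordan blocks: (-5, 3), (-5, 1), (-5, 1), (-1, 1)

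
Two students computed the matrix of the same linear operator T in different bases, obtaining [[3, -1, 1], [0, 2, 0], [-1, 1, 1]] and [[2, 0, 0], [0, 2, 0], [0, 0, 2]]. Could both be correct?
Both have characteristic polynomial (x - 2)^3, but the minimal polynomial of A is (x - 2)^2 while the minimal polynomial of B is x - 2. The minimal polynomial is a similarity invariant, so A and B are not similar.

No.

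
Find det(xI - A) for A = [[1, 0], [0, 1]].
χ_A(x) = (x - 1)^2

xI - A = [[x - 1, 0], [0, x - 1]].

Expanding det(xI - A) along the first row:
det(xI - A) = + (x - 1)·det([[x - 1]]) - (0)·det([[0]]).

Evaluating gives χ_A(x) = x^2 - 2x + 1 = (x - 1)^2.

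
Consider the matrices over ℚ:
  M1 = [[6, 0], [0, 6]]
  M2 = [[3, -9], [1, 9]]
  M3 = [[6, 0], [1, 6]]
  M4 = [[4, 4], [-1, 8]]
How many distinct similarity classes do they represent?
2 classes: {M1}, {M2, M3, M4}

Characteristic polynomials: χ_{M1} = (x - 6)^2, χ_{M2} = (x - 6)^2, χ_{M3} = (x - 6)^2, χ_{M4} = (x - 6)^2.

{M1}: invariant factors x - 6, x - 6.

{M2, M3, M4}: invariant factors (x - 6)^2.

Matrices are similar if and only if their invariant-factor lists agree; the partition into similarity classes is {M1}, {M2, M3, M4}.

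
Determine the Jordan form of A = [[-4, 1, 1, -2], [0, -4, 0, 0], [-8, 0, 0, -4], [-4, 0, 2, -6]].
The characteristic polynomial is det(xI - A) = (x + 2)(x + 4)^3, so the eigenvalues are -4 (algebraic multiplicity 3), -2 (algebraic multiplicity 1).

For λ = -4: rank(A + 4I) = 2, rank((A + 4I)^2) = 1. The eigenspace has dimension 4 - 2 = 2, so there are 2 Jordan blocks; the rank sequence gives block sizes [2, 1].

For λ = -2: algebraic multiplicity 1 gives one 1×1 block.

Assembling the blocks gives the Jordan form J above.

J = [[-4, 1, 0, 0], [0, -4, 0, 0], [0, 0, -4, 0], [0, 0, 0, -2]]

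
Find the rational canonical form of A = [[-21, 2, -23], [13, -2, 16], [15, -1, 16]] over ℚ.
The invariant factors of A (the non-unit diagonal entries of the Smith normal form of xI - A over ℚ[x]) are (x + 3)(x^2 + 4x - 3), each dividing the next. The characteristic polynomial is their product, (x + 3)(x^2 + 4x - 3).

The rational canonical form is the block-diagonal matrix of companion matrices C(f_i):
R = [[0, 0, 9], [1, 0, -9], [0, 1, -7]].

Note the characteristic polynomial does not split into linear factors over ℚ, so A has no Jordan form over ℚ; the rational canonical form exists over any field.

R = [[0, 0, 9], [1, 0, -9], [0, 1, -7]]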